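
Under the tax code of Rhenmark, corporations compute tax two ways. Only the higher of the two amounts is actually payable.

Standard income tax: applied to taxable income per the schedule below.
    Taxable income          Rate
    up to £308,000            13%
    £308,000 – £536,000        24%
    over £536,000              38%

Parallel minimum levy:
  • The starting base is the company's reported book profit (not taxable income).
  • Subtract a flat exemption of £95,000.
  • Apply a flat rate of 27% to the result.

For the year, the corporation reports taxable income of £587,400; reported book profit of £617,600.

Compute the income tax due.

Parallel minimum levy:
  Base (reported book profit): £617,600
  Less exemption £95,000 → base £522,600
  £522,600 × 27% = £141,102

Standard income tax:
  £308,000 × 13% = £40,040
  £228,000 × 24% = £54,720
  £51,400 × 38% = £19,532
  → £114,292

£141,102 > £114,292, so the parallel minimum levy is the binding amount.

£141,102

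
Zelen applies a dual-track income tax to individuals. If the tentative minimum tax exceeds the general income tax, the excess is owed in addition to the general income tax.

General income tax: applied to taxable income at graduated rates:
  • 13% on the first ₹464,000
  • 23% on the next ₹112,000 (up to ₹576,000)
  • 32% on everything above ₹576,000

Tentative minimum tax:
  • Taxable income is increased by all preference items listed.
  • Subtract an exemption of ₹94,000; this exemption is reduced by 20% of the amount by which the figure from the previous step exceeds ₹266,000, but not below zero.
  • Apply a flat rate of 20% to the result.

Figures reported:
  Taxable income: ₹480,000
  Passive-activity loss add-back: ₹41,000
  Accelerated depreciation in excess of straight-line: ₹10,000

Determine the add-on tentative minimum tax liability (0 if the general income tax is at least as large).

Tentative minimum tax:
  Adjusted income: ₹480,000 + ₹41,000 + ₹10,000 = ₹531,000
  Exemption: ₹94,000 − 20% × (₹531,000 − ₹266,000) = ₹94,000 − ₹53,000 = ₹41,000
  Base: ₹531,000 − ₹41,000 = ₹490,000
  ₹490,000 × 20% = ₹98,000

General income tax:
  ₹464,000 × 13% = ₹60,320
  ₹16,000 × 23% = ₹3,680
  → ₹64,000

Excess of tentative minimum tax over general income tax: ₹98,000 − ₹64,000 = ₹34,000.

₹34,000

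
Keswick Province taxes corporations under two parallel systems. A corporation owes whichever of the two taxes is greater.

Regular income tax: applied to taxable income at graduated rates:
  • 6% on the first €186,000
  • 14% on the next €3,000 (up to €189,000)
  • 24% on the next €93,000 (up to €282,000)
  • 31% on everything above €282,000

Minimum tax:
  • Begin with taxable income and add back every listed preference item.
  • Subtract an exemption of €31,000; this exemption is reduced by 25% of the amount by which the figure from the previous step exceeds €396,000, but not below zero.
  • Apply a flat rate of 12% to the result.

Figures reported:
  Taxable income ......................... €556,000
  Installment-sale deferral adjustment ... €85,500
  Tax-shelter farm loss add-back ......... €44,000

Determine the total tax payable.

Minimum tax:
  Adjusted income: €556,000 + €85,500 + €44,000 = €685,500
  Exemption: 25% × (€685,500 − €396,000) = €72,375 ≥ €31,000, so the exemption is fully phased out
  Base: €685,500 − €0 = €685,500
  €685,500 × 12% = €82,260

Regular income tax:
  €186,000 × 6% = €11,160
  €3,000 × 14% = €420
  €93,000 × 24% = €22,320
  €274,000 × 31% = €84,940
  → €118,840

€118,840 > €82,260, so the regular income tax governs.

€118,840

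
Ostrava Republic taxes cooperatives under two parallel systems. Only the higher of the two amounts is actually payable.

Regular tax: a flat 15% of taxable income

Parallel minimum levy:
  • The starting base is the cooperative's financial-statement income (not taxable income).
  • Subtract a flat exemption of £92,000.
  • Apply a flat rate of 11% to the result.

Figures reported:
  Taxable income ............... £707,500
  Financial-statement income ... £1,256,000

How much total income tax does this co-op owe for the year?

£128,040

Parallel minimum levy:
  Base (financial-statement income): £1,256,000
  Less exemption £92,000 → base £1,164,000
  £1,164,000 × 11% = £128,040

Regular tax:
  £707,500 × 15% = £106,125

£128,040 > £106,125, so the parallel minimum levy is the binding amount.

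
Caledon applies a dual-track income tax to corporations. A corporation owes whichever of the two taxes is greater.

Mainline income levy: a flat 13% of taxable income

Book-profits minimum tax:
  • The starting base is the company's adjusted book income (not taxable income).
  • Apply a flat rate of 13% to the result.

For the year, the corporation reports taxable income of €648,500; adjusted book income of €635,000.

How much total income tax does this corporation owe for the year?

Mainline income levy:
  €648,500 × 13% = €84,305

Book-profits minimum tax:
  Base (adjusted book income): €635,000
  €635,000 × 13% = €82,550

€84,305 > €82,550, so the mainline income levy governs.

€84,305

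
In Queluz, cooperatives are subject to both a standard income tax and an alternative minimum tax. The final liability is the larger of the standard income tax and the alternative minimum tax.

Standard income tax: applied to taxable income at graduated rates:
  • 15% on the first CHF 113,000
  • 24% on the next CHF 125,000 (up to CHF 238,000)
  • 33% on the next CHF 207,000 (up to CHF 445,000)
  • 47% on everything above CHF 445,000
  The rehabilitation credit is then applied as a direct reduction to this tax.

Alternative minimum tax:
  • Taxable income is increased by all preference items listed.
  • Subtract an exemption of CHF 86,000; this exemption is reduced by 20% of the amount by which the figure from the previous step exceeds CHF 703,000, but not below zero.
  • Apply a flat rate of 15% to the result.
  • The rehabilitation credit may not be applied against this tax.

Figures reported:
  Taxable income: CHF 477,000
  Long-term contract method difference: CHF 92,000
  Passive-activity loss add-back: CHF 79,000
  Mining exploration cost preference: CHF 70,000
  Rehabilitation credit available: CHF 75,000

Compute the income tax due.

CHF 95,250

Standard income tax:
  CHF 113,000 × 15% = CHF 16,950
  CHF 125,000 × 24% = CHF 30,000
  CHF 207,000 × 33% = CHF 68,310
  CHF 32,000 × 47% = CHF 15,040
  → CHF 130,300
  Less rehabilitation credit CHF 75,000 → CHF 55,300

Alternative minimum tax:
  Adjusted income: CHF 477,000 + CHF 92,000 + CHF 79,000 + CHF 70,000 = CHF 718,000
  Exemption: CHF 86,000 − 20% × (CHF 718,000 − CHF 703,000) = CHF 86,000 − CHF 3,000 = CHF 83,000
  Base: CHF 718,000 − CHF 83,000 = CHF 635,000
  CHF 635,000 × 15% = CHF 95,250

CHF 95,250 > CHF 55,300, so the alternative minimum tax is the binding amount.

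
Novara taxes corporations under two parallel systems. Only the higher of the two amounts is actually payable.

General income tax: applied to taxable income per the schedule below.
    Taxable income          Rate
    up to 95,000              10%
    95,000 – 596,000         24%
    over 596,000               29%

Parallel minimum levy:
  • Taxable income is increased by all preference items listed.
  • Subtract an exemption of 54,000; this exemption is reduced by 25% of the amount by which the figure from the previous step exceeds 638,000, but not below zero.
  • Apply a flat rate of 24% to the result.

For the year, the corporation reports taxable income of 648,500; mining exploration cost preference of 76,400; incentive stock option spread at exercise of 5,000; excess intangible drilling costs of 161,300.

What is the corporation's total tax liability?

Parallel minimum levy:
  Adjusted income: 648,500 + 76,400 + 5,000 + 161,300 = 891,200
  Exemption: 25% × (891,200 − 638,000) = 63,300 ≥ 54,000, so the exemption is fully phased out
  Base: 891,200 − 0 = 891,200
  891,200 × 24% = 213,888

General income tax:
  95,000 × 10% = 9,500
  501,000 × 24% = 120,240
  52,500 × 29% = 15,225
  → 144,965

213,888 > 144,965, so the parallel minimum levy is the binding amount.

213,888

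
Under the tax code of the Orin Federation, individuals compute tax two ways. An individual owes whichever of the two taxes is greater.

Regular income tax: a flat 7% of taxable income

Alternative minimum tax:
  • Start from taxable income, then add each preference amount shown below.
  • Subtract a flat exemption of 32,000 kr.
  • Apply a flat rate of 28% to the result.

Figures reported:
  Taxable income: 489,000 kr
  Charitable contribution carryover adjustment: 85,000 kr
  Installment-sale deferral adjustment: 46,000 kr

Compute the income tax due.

Alternative minimum tax:
  Adjusted income: 489,000 kr + 85,000 kr + 46,000 kr = 620,000 kr
  Less exemption 32,000 kr → base 588,000 kr
  588,000 kr × 28% = 164,640 kr

Regular income tax:
  489,000 kr × 7% = 34,230 kr

164,640 kr > 34,230 kr, so the alternative minimum tax is the binding amount.

164,640 kr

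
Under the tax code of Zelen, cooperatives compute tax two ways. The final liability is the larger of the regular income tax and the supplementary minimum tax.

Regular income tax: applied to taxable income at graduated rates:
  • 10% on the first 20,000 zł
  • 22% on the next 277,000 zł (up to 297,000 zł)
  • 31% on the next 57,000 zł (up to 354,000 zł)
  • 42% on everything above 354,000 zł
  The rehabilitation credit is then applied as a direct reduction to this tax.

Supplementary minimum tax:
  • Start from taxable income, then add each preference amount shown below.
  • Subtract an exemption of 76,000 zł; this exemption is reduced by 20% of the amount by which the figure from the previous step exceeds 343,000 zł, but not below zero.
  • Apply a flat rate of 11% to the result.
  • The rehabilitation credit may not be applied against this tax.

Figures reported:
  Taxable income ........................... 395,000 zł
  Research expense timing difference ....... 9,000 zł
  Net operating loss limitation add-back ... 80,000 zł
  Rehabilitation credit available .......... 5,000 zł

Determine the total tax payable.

92,830 zł

Regular income tax:
  20,000 zł × 10% = 2,000 zł
  277,000 zł × 22% = 60,940 zł
  57,000 zł × 31% = 17,670 zł
  41,000 zł × 42% = 17,220 zł
  → 97,830 zł
  Less rehabilitation credit 5,000 zł → 92,830 zł

Supplementary minimum tax:
  Adjusted income: 395,000 zł + 9,000 zł + 80,000 zł = 484,000 zł
  Exemption: 76,000 zł − 20% × (484,000 zł − 343,000 zł) = 76,000 zł − 28,200 zł = 47,800 zł
  Base: 484,000 zł − 47,800 zł = 436,200 zł
  436,200 zł × 11% = 47,982 zł

92,830 zł > 47,982 zł, so the regular income tax governs.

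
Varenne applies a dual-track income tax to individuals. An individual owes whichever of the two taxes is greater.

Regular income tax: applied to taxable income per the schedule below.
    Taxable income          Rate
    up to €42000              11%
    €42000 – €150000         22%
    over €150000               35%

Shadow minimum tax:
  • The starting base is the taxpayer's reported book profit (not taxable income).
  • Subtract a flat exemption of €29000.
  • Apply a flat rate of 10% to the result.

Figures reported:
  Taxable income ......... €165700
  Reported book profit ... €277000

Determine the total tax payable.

Shadow minimum tax:
  Base (reported book profit): €277000
  Less exemption €29000 → base €248000
  €248000 × 10% = €24800

Regular income tax:
  €42000 × 11% = €4620
  €108000 × 22% = €23760
  €15700 × 35% = €5495
  → €33875

€33875 > €24800, so the regular income tax governs.

€33875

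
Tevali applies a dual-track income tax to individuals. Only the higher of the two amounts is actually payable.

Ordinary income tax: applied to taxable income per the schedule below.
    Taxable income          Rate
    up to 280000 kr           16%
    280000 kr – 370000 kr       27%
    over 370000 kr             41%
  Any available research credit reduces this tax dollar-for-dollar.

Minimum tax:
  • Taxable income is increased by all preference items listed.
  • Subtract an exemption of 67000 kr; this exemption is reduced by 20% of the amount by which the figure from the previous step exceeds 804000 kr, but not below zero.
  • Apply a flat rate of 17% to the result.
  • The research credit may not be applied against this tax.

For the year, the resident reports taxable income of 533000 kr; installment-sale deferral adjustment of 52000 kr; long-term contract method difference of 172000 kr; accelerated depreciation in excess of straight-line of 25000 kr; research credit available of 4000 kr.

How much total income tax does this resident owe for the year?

131930 kr

Minimum tax:
  Adjusted income: 533000 kr + 52000 kr + 172000 kr + 25000 kr = 782000 kr
  Exemption: 782000 kr ≤ 804000 kr, so full 67000 kr applies
  Base: 782000 kr − 67000 kr = 715000 kr
  715000 kr × 17% = 121550 kr

Ordinary income tax:
  280000 kr × 16% = 44800 kr
  90000 kr × 27% = 24300 kr
  163000 kr × 41% = 66830 kr
  → 135930 kr
  Less research credit 4000 kr → 131930 kr

131930 kr > 121550 kr, so the ordinary income tax governs.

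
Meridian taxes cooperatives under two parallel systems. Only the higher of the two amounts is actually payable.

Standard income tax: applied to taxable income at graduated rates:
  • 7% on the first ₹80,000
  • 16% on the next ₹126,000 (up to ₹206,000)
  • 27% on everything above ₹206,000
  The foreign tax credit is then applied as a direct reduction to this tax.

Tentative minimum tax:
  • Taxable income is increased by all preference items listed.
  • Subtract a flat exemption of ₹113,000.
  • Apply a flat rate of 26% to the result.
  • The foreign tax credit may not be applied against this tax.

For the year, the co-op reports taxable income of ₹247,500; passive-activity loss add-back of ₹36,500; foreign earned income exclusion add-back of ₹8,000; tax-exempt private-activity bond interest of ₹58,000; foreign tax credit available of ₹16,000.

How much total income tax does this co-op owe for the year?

₹61,620

Standard income tax:
  ₹80,000 × 7% = ₹5,600
  ₹126,000 × 16% = ₹20,160
  ₹41,500 × 27% = ₹11,205
  → ₹36,965
  Less foreign tax credit ₹16,000 → ₹20,965

Tentative minimum tax:
  Adjusted income: ₹247,500 + ₹36,500 + ₹8,000 + ₹58,000 = ₹350,000
  Less exemption ₹113,000 → base ₹237,000
  ₹237,000 × 26% = ₹61,620

₹61,620 > ₹20,965, so the tentative minimum tax is the binding amount.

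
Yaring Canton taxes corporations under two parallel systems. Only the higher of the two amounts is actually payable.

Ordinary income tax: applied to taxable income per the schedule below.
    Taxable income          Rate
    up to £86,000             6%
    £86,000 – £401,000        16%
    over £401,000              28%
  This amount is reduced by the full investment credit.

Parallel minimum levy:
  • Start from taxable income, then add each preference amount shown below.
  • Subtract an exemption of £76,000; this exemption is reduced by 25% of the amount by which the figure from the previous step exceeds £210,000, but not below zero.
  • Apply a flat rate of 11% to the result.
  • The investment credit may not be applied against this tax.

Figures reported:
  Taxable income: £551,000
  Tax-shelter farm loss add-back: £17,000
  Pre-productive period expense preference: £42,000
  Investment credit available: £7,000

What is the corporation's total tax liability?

£90,560

Parallel minimum levy:
  Adjusted income: £551,000 + £17,000 + £42,000 = £610,000
  Exemption: 25% × (£610,000 − £210,000) = £100,000 ≥ £76,000, so the exemption is fully phased out
  Base: £610,000 − £0 = £610,000
  £610,000 × 11% = £67,100

Ordinary income tax:
  £86,000 × 6% = £5,160
  £315,000 × 16% = £50,400
  £150,000 × 28% = £42,000
  → £97,560
  Less investment credit £7,000 → £90,560

£90,560 > £67,100, so the ordinary income tax governs.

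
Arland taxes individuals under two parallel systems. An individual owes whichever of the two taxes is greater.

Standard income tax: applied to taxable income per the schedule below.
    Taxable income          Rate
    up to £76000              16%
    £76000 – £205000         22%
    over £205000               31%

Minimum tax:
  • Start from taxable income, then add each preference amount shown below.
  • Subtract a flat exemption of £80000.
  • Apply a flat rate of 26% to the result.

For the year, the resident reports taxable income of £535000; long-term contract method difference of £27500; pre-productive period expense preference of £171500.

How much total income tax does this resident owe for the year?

£170040

Minimum tax:
  Adjusted income: £535000 + £27500 + £171500 = £734000
  Less exemption £80000 → base £654000
  £654000 × 26% = £170040

Standard income tax:
  £76000 × 16% = £12160
  £129000 × 22% = £28380
  £330000 × 31% = £102300
  → £142840

£170040 > £142840, so the minimum tax is the binding amount.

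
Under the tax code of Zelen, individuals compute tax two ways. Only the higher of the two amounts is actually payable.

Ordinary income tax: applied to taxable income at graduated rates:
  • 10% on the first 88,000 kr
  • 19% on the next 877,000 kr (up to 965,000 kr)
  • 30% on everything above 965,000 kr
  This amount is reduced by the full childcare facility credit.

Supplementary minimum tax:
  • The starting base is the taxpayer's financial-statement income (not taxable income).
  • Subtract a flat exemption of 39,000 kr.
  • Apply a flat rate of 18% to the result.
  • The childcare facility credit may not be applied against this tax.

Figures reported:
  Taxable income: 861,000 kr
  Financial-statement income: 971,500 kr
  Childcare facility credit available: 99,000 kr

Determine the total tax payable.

Ordinary income tax:
  88,000 kr × 10% = 8,800 kr
  773,000 kr × 19% = 146,870 kr
  → 155,670 kr
  Less childcare facility credit 99,000 kr → 56,670 kr

Supplementary minimum tax:
  Base (financial-statement income): 971,500 kr
  Less exemption 39,000 kr → base 932,500 kr
  932,500 kr × 18% = 167,850 kr

167,850 kr > 56,670 kr, so the supplementary minimum tax is the binding amount.

167,850 kr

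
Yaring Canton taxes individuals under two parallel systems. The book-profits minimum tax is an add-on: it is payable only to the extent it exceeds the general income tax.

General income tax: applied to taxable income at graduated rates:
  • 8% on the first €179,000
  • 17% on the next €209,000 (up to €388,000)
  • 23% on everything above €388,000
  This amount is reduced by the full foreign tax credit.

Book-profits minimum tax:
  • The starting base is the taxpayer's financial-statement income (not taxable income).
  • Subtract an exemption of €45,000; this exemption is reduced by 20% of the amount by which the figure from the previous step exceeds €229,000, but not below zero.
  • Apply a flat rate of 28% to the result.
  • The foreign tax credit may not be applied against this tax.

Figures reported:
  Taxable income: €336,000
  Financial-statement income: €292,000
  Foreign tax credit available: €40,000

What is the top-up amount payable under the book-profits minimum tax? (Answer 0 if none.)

€71,678

General income tax:
  €179,000 × 8% = €14,320
  €157,000 × 17% = €26,690
  → €41,010
  Less foreign tax credit €40,000 → €1,010

Book-profits minimum tax:
  Base (financial-statement income): €292,000
  Exemption: €45,000 − 20% × (€292,000 − €229,000) = €45,000 − €12,600 = €32,400
  Base: €292,000 − €32,400 = €259,600
  €259,600 × 28% = €72,688

Excess of book-profits minimum tax over general income tax: €72,688 − €1,010 = €71,678.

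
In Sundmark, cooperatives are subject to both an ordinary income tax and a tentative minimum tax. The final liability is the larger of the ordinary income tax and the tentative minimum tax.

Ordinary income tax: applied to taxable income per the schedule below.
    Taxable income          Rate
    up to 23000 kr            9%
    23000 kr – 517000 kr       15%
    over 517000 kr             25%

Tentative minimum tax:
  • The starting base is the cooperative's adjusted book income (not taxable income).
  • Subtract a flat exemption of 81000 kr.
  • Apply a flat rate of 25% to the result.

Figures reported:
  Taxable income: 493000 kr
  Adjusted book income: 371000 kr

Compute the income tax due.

Tentative minimum tax:
  Base (adjusted book income): 371000 kr
  Less exemption 81000 kr → base 290000 kr
  290000 kr × 25% = 72500 kr

Ordinary income tax:
  23000 kr × 9% = 2070 kr
  470000 kr × 15% = 70500 kr
  → 72570 kr

72570 kr > 72500 kr, so the ordinary income tax governs.

72570 kr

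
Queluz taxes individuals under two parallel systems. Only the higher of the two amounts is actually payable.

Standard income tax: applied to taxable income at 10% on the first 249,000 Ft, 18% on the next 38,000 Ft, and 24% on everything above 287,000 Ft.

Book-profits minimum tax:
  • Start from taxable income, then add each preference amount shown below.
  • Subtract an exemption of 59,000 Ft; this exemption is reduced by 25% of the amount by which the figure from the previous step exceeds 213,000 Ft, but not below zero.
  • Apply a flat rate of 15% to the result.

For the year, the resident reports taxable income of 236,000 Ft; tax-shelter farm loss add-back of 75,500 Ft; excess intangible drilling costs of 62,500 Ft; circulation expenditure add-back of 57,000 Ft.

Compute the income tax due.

63,975 Ft

Book-profits minimum tax:
  Adjusted income: 236,000 Ft + 75,500 Ft + 62,500 Ft + 57,000 Ft = 431,000 Ft
  Exemption: 59,000 Ft − 25% × (431,000 Ft − 213,000 Ft) = 59,000 Ft − 54,500 Ft = 4,500 Ft
  Base: 431,000 Ft − 4,500 Ft = 426,500 Ft
  426,500 Ft × 15% = 63,975 Ft

Standard income tax:
  236,000 Ft × 10% = 23,600 Ft

63,975 Ft > 23,600 Ft, so the book-profits minimum tax is the binding amount.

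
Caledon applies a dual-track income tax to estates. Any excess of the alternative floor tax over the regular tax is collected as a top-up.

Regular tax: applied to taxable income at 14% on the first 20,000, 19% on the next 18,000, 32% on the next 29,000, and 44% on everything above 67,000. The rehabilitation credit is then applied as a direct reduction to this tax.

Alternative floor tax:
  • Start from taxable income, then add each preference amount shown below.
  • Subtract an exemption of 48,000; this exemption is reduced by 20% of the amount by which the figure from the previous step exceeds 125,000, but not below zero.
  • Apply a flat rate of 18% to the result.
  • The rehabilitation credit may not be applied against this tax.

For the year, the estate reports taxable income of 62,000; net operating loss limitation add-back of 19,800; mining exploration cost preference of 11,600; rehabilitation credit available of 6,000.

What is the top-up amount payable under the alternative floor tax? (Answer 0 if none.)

272

Alternative floor tax:
  Adjusted income: 62,000 + 19,800 + 11,600 = 93,400
  Exemption: 93,400 ≤ 125,000, so full 48,000 applies
  Base: 93,400 − 48,000 = 45,400
  45,400 × 18% = 8,172

Regular tax:
  20,000 × 14% = 2,800
  18,000 × 19% = 3,420
  24,000 × 32% = 7,680
  → 13,900
  Less rehabilitation credit 6,000 → 7,900

Excess of alternative floor tax over regular tax: 8,172 − 7,900 = 272.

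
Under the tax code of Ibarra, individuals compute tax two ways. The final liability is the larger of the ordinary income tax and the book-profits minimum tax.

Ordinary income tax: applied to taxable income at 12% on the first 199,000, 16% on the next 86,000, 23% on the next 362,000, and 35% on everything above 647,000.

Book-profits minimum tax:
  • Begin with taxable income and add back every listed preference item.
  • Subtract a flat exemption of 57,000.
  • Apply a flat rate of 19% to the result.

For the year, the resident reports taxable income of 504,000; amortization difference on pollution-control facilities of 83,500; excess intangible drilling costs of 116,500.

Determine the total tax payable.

Book-profits minimum tax:
  Adjusted income: 504,000 + 83,500 + 116,500 = 704,000
  Less exemption 57,000 → base 647,000
  647,000 × 19% = 122,930

Ordinary income tax:
  199,000 × 12% = 23,880
  86,000 × 16% = 13,760
  219,000 × 23% = 50,370
  → 88,010

122,930 > 88,010, so the book-profits minimum tax is the binding amount.

122,930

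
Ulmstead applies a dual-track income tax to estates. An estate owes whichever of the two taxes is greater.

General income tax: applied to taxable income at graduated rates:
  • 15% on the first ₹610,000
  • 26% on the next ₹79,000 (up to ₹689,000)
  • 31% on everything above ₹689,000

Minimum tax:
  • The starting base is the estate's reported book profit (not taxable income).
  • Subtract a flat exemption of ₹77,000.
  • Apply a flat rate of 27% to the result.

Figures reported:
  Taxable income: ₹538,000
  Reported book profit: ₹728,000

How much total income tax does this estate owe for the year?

₹175,770

Minimum tax:
  Base (reported book profit): ₹728,000
  Less exemption ₹77,000 → base ₹651,000
  ₹651,000 × 27% = ₹175,770

General income tax:
  ₹538,000 × 15% = ₹80,700

₹175,770 > ₹80,700, so the minimum tax is the binding amount.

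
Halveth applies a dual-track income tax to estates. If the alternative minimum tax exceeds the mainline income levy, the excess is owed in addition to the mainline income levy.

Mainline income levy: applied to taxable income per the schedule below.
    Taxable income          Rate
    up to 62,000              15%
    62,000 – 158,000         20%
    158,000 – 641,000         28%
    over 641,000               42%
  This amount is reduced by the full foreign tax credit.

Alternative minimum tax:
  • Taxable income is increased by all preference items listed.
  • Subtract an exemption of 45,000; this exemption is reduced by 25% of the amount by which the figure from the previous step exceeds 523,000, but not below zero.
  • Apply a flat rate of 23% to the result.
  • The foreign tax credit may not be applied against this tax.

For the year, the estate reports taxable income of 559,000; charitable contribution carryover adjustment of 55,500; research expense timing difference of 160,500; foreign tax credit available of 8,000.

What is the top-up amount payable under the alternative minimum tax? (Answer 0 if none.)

Alternative minimum tax:
  Adjusted income: 559,000 + 55,500 + 160,500 = 775,000
  Exemption: 25% × (775,000 − 523,000) = 63,000 ≥ 45,000, so the exemption is fully phased out
  Base: 775,000 − 0 = 775,000
  775,000 × 23% = 178,250

Mainline income levy:
  62,000 × 15% = 9,300
  96,000 × 20% = 19,200
  401,000 × 28% = 112,280
  → 140,780
  Less foreign tax credit 8,000 → 132,780

Excess of alternative minimum tax over mainline income levy: 178,250 − 132,780 = 45,470.

45,470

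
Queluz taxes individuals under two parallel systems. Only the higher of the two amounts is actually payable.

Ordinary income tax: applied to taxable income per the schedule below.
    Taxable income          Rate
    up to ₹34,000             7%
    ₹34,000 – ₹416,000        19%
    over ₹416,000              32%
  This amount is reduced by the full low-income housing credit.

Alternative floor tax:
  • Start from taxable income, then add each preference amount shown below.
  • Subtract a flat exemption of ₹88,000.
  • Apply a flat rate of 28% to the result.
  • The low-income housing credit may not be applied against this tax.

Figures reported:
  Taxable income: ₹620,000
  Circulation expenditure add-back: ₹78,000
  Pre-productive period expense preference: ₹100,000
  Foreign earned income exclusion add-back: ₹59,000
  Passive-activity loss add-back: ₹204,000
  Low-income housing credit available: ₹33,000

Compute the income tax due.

₹272,440

Ordinary income tax:
  ₹34,000 × 7% = ₹2,380
  ₹382,000 × 19% = ₹72,580
  ₹204,000 × 32% = ₹65,280
  → ₹140,240
  Less low-income housing credit ₹33,000 → ₹107,240

Alternative floor tax:
  Adjusted income: ₹620,000 + ₹78,000 + ₹100,000 + ₹59,000 + ₹204,000 = ₹1,061,000
  Less exemption ₹88,000 → base ₹973,000
  ₹973,000 × 28% = ₹272,440

₹272,440 > ₹107,240, so the alternative floor tax is the binding amount.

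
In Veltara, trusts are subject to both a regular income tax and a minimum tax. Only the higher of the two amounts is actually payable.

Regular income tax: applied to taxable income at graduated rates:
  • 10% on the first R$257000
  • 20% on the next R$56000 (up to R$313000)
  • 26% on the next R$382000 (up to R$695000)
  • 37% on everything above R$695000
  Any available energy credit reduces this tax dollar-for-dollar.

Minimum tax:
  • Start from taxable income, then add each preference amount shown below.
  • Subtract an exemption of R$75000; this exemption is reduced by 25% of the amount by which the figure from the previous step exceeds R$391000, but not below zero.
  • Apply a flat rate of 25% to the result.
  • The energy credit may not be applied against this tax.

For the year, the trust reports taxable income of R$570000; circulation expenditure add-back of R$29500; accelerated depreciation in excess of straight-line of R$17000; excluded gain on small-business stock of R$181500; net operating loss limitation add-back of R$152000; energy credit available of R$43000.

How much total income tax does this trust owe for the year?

R$237500

Regular income tax:
  R$257000 × 10% = R$25700
  R$56000 × 20% = R$11200
  R$257000 × 26% = R$66820
  → R$103720
  Less energy credit R$43000 → R$60720

Minimum tax:
  Adjusted income: R$570000 + R$29500 + R$17000 + R$181500 + R$152000 = R$950000
  Exemption: 25% × (R$950000 − R$391000) = R$139750 ≥ R$75000, so the exemption is fully phased out
  Base: R$950000 − R$0 = R$950000
  R$950000 × 25% = R$237500

R$237500 > R$60720, so the minimum tax is the binding amount.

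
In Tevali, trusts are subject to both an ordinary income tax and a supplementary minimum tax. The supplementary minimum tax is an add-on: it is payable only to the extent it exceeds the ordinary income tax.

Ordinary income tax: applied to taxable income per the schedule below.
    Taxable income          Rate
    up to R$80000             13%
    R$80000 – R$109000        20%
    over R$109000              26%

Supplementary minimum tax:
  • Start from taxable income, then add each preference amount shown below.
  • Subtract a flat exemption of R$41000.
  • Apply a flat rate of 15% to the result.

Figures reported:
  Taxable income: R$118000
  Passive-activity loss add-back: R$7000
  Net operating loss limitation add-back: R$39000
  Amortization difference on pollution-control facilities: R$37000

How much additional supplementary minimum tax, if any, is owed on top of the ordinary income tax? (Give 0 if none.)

R$5460

Ordinary income tax:
  R$80000 × 13% = R$10400
  R$29000 × 20% = R$5800
  R$9000 × 26% = R$2340
  → R$18540

Supplementary minimum tax:
  Adjusted income: R$118000 + R$7000 + R$39000 + R$37000 = R$201000
  Less exemption R$41000 → base R$160000
  R$160000 × 15% = R$24000

Excess of supplementary minimum tax over ordinary income tax: R$24000 − R$18540 = R$5460.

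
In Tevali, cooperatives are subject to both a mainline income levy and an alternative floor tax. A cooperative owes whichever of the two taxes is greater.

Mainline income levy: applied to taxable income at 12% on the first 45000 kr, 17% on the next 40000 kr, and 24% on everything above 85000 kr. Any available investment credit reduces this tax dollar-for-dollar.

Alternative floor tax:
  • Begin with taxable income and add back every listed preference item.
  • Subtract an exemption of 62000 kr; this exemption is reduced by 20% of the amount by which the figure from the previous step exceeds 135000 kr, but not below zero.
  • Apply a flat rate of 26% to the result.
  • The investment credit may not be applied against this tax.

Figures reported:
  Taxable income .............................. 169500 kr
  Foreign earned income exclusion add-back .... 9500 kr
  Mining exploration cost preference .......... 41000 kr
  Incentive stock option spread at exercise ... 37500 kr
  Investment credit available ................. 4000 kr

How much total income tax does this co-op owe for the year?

57200 kr

Mainline income levy:
  45000 kr × 12% = 5400 kr
  40000 kr × 17% = 6800 kr
  84500 kr × 24% = 20280 kr
  → 32480 kr
  Less investment credit 4000 kr → 28480 kr

Alternative floor tax:
  Adjusted income: 169500 kr + 9500 kr + 41000 kr + 37500 kr = 257500 kr
  Exemption: 62000 kr − 20% × (257500 kr − 135000 kr) = 62000 kr − 24500 kr = 37500 kr
  Base: 257500 kr − 37500 kr = 220000 kr
  220000 kr × 26% = 57200 kr

57200 kr > 28480 kr, so the alternative floor tax is the binding amount.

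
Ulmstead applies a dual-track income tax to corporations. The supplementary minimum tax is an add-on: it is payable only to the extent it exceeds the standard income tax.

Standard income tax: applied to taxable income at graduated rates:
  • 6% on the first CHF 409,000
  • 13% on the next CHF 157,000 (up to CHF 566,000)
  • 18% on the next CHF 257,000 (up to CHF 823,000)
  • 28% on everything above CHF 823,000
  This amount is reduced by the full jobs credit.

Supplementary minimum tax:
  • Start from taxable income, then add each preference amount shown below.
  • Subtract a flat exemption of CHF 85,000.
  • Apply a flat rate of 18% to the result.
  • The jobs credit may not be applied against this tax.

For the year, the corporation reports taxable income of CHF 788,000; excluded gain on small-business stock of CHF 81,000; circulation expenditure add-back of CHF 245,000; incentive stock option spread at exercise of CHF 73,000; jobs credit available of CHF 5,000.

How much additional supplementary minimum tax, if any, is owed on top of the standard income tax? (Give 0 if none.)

Supplementary minimum tax:
  Adjusted income: CHF 788,000 + CHF 81,000 + CHF 245,000 + CHF 73,000 = CHF 1,187,000
  Less exemption CHF 85,000 → base CHF 1,102,000
  CHF 1,102,000 × 18% = CHF 198,360

Standard income tax:
  CHF 409,000 × 6% = CHF 24,540
  CHF 157,000 × 13% = CHF 20,410
  CHF 222,000 × 18% = CHF 39,960
  → CHF 84,910
  Less jobs credit CHF 5,000 → CHF 79,910

Excess of supplementary minimum tax over standard income tax: CHF 198,360 − CHF 79,910 = CHF 118,450.

CHF 118,450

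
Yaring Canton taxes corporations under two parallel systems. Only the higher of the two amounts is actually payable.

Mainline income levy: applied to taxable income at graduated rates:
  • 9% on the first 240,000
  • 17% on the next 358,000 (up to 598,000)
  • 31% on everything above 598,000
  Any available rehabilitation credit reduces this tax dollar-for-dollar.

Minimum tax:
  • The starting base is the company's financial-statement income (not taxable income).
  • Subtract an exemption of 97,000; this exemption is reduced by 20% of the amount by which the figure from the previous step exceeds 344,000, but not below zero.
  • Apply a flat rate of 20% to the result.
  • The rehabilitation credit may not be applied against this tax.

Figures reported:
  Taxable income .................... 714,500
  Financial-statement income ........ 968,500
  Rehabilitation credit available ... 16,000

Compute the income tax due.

193,700

Minimum tax:
  Base (financial-statement income): 968,500
  Exemption: 20% × (968,500 − 344,000) = 124,900 ≥ 97,000, so the exemption is fully phased out
  Base: 968,500 − 0 = 968,500
  968,500 × 20% = 193,700

Mainline income levy:
  240,000 × 9% = 21,600
  358,000 × 17% = 60,860
  116,500 × 31% = 36,115
  → 118,575
  Less rehabilitation credit 16,000 → 102,575

193,700 > 102,575, so the minimum tax is the binding amount.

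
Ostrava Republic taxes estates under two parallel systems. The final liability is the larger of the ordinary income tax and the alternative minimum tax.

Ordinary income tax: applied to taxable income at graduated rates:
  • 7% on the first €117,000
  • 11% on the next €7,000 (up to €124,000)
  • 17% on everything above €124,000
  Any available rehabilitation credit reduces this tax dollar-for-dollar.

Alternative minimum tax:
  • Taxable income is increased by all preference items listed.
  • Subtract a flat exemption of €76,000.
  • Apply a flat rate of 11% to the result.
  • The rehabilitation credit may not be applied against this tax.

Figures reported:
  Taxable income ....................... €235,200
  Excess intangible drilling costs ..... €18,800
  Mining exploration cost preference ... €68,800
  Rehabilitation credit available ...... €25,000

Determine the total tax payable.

Ordinary income tax:
  €117,000 × 7% = €8,190
  €7,000 × 11% = €770
  €111,200 × 17% = €18,904
  → €27,864
  Less rehabilitation credit €25,000 → €2,864

Alternative minimum tax:
  Adjusted income: €235,200 + €18,800 + €68,800 = €322,800
  Less exemption €76,000 → base €246,800
  €246,800 × 11% = €27,148

€27,148 > €2,864, so the alternative minimum tax is the binding amount.

€27,148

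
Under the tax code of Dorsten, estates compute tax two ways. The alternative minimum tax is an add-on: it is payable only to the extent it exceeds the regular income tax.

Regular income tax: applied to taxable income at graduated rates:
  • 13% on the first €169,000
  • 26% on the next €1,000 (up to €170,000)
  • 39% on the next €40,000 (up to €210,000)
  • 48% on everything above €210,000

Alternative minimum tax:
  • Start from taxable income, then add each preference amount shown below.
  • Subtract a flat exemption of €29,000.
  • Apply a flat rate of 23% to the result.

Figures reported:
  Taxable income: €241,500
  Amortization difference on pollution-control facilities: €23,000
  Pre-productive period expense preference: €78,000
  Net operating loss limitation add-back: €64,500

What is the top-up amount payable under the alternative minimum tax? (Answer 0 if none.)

€33,990

Alternative minimum tax:
  Adjusted income: €241,500 + €23,000 + €78,000 + €64,500 = €407,000
  Less exemption €29,000 → base €378,000
  €378,000 × 23% = €86,940

Regular income tax:
  €169,000 × 13% = €21,970
  €1,000 × 26% = €260
  €40,000 × 39% = €15,600
  €31,500 × 48% = €15,120
  → €52,950

Excess of alternative minimum tax over regular income tax: €86,940 − €52,950 = €33,990.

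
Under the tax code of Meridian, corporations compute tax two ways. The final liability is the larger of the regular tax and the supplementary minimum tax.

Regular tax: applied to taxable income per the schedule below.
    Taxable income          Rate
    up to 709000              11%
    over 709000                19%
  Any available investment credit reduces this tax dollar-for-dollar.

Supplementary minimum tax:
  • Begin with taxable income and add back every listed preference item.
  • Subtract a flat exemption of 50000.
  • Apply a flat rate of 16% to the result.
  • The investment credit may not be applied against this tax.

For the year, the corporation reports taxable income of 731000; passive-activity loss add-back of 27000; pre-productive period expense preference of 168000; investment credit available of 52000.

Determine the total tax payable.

Regular tax:
  709000 × 11% = 77990
  22000 × 19% = 4180
  → 82170
  Less investment credit 52000 → 30170

Supplementary minimum tax:
  Adjusted income: 731000 + 27000 + 168000 = 926000
  Less exemption 50000 → base 876000
  876000 × 16% = 140160

140160 > 30170, so the supplementary minimum tax is the binding amount.

140160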